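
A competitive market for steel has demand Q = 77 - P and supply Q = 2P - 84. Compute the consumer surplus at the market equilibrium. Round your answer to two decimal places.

272.22

Rewriting demand in inverse form: P = 77 - Q.
Rewriting supply in inverse form: P = 42 + 0.5Q.
Set 77 - Q = 42 + 0.5Q, which gives 35 = 1.5Q, so Q* = 23.3333 and P* = 77 - (23.3333) = 53.6667.
CS is the area between the demand curve and P* from 0 to Q*: (1/2)(23.3333)(23.3333) = 272.2222.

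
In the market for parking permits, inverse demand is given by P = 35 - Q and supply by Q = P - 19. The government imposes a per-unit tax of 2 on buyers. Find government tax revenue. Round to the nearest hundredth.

14.00

Rewriting supply in inverse form: P = 19 + Q.
Without the tax, 35 - Q = 19 + Q so Q* = 8 and P* = 27.
With the tax, buyers' net willingness to pay falls by 2: (35 - 2) - Q = 19 + Q, so Q_t = 7. Buyers pay P_b = 28; sellers receive P_s = P_b - 2 = 26.
Tax revenue = t x Q_t = 2 x 7 = 14.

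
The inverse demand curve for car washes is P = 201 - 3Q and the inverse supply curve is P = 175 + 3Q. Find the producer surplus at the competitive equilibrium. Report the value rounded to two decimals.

Equilibrium: 201 - 3Q = 175 + 3Q, so Q* = 4.3333 and P* = 188.
PS is the area between P* and the supply curve from 0 to Q*: (1/2)(4.3333)(13) = 28.1667.

28.17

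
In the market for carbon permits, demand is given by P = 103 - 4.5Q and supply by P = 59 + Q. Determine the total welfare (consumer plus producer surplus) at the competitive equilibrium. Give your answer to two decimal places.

176.00

Setting demand equal to supply, 44 = 5.5Q, so Q* = 8 and P* = 67.
CS = (1/2)(8)(36) = 144 and PS = (1/2)(8)(8) = 32, so total surplus = 176.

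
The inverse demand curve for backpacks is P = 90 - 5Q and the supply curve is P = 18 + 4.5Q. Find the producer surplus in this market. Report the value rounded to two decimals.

129.24

Set 90 - 5Q = 18 + 4.5Q, which gives 72 = 9.5Q, so Q* = 7.5789 and P* = 90 - 5(7.5789) = 52.1053.
The supply curve's price intercept is 18, so PS = (1/2)(Q*)(P* - 18) = (1/2)(7.5789)(34.1053) = 129.241.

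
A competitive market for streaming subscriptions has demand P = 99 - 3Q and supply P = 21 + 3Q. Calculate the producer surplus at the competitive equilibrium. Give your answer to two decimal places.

Set 99 - 3Q = 21 + 3Q, which gives 78 = 6Q, so Q* = 13 and P* = 99 - 3(13) = 60.
Producer surplus is the triangle above supply below P*: (1/2)(13)(60 - 21) = (1/2)(13)(39) = 253.5.

253.50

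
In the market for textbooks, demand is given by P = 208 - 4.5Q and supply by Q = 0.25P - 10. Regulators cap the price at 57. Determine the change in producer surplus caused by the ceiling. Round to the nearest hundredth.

Rewriting supply in inverse form: P = 40 + 4Q.
Without the control, 208 - 4.5Q = 40 + 4Q so Q* = 19.7647 and P* = 119.0588.
At the ceiling price 57, quantity supplied is (57 - 40)/4 = 4.25; supply is the short side, so Q = 4.25 trades at P = 57.
PS goes from (1/2)(19.7647)(79.0588) = 781.2872 to 36.125 (computed as (57 - 40)(4.25) - (1/2)(4)(4.25)^2), a change of -745.1622.

-745.16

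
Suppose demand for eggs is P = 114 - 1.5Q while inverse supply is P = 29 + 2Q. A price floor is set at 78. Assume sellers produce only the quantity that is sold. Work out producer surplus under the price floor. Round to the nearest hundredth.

600.00

Free-market equilibrium: 114 - 1.5Q = 29 + 2Q gives Q* = 24.2857, P* = 77.5714.
At the floor price 78, quantity demanded is (114 - 78)/1.5 = 24; demand is the short side, so Q = 24 trades at P = 78.
The supply price at Q = 24 is 77. PS is the trapezoid between 78 and supply over [0, 24]: (1/2)[(78 - 29) + (78 - 77)](24) = 600.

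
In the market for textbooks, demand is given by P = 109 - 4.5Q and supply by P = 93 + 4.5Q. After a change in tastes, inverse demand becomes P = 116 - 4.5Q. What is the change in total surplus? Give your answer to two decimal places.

Initial equilibrium: Q_0 = 1.7778, P_0 = 101; CS_0 = (1/2)(1.7778)(8) = 7.1111, PS_0 = (1/2)(1.7778)(8) = 7.1111.
New equilibrium: 116 - 4.5Q = 93 + 4.5Q gives Q_1 = 2.5556, P_1 = 104.5; CS_1 = 14.6944, PS_1 = 14.6944.
Change in total surplus = (14.6944 + 14.6944) - (7.1111 + 7.1111) = 15.1667.

15.17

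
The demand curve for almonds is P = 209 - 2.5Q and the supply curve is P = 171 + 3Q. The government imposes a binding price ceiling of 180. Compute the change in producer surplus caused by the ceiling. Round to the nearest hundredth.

-58.10

Free-market equilibrium: 209 - 2.5Q = 171 + 3Q gives Q* = 6.9091, P* = 191.7273.
At the ceiling price 180, quantity supplied is (180 - 171)/3 = 3; supply is the short side, so Q = 3 trades at P = 180.
PS goes from (1/2)(6.9091)(20.7273) = 71.6033 to 13.5 (computed as (180 - 171)(3) - (1/2)(3)(3)^2), a change of -58.1033.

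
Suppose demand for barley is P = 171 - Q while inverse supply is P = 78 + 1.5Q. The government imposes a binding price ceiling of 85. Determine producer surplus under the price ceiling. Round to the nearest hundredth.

16.33

Without the control, 171 - Q = 78 + 1.5Q so Q* = 37.2 and P* = 133.8.
At P = 85, sellers supply (85 - 78)/1.5 = 4.6667 while buyers want more, so the quantity traded is 4.6667 at price 85.
PS is the triangle above supply below 85: (1/2)(4.6667)(85 - 78) = 16.3333.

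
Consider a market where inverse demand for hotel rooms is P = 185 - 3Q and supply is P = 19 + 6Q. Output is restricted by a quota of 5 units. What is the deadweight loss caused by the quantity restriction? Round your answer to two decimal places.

813.39

Unrestricted equilibrium: Q* = (185 - 19)/(3 + 6) = 18.4444.
At Q = 5 the demand price is 185 - 3(5) = 170 and the supply price is 19 + 6(5) = 49.
DWL = (1/2)(gap between curves at 5) x (Q* - 5) = (1/2)(121)(13.4444) = 813.3889.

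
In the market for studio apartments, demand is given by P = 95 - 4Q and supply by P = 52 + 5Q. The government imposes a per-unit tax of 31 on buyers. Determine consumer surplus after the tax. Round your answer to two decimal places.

3.56

Pre-tax equilibrium: 95 - 4Q = 52 + 5Q gives Q* = 4.7778, P* = 75.8889.
With the tax, buyers' net willingness to pay falls by 31: (95 - 31) - 4Q = 52 + 5Q, so Q_t = 1.3333. Buyers pay P_b = 89.6667; sellers receive P_s = P_b - 31 = 58.6667.
Consumer surplus is the triangle under demand above P_b: (1/2)(1.3333)(95 - 89.6667) = 3.5556.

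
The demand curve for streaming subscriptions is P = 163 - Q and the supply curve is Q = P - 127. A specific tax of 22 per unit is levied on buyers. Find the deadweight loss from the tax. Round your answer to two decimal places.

121.00

Rewriting supply in inverse form: P = 127 + Q.
Without the tax, 163 - Q = 127 + Q so Q* = 18 and P* = 145.
With the tax, buyers' net willingness to pay falls by 22: (163 - 22) - Q = 127 + Q, so Q_t = 7. Buyers pay P_b = 156; sellers receive P_s = P_b - 22 = 134.
The welfare triangle lost has base Q* - Q_t = 11 and height t = 22, so DWL = (1/2)(11)(22) = 121.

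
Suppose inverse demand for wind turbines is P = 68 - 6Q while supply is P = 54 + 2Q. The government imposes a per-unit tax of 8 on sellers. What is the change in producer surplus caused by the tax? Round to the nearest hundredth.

Without the tax, 68 - 6Q = 54 + 2Q so Q* = 1.75 and P* = 57.5.
With the tax, sellers need 8 more per unit: 68 - 6Q = 54 + 2Q + 8, so Q_t = 0.75. Buyers pay P_b = 63.5; sellers receive P_s = P_b - 8 = 55.5.
PS falls from (1/2)(1.75)(3.5) = 3.0625 to (1/2)(0.75)(1.5) = 0.5625, a change of -2.5.

-2.50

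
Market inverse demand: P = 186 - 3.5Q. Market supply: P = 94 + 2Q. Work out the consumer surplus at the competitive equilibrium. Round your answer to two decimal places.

489.65

Set 186 - 3.5Q = 94 + 2Q, which gives 92 = 5.5Q, so Q* = 16.7273 and P* = 186 - 3.5(16.7273) = 127.4545.
The demand choke price is 186, so CS = (1/2)(Q*)(186 - P*) = (1/2)(16.7273)(58.5455) = 489.6529.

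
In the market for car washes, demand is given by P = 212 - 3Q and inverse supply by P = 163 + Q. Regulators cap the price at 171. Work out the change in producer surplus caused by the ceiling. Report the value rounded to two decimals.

Without the control, 212 - 3Q = 163 + Q so Q* = 12.25 and P* = 175.25.
At P = 171, sellers supply (171 - 163)/1 = 8 while buyers want more, so the quantity traded is 8 at price 171.
PS goes from (1/2)(12.25)(12.25) = 75.0312 to 32 (computed as (171 - 163)(8) - (1/2)(1)(8)^2), a change of -43.0312.

-43.03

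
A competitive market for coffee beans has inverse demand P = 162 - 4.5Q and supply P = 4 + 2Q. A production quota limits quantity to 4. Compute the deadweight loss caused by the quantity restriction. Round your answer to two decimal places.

Unrestricted equilibrium: Q* = (162 - 4)/(4.5 + 2) = 24.3077.
At Q = 4 the demand price is 162 - 4.5(4) = 144 and the supply price is 4 + 2(4) = 12.
DWL = (1/2)(gap between curves at 4) x (Q* - 4) = (1/2)(132)(20.3077) = 1340.3077.

1340.31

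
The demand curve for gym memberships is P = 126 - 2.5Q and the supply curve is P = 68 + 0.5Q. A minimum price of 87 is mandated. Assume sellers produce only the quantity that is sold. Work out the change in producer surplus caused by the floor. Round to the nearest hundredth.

Without the control, 126 - 2.5Q = 68 + 0.5Q so Q* = 19.3333 and P* = 77.6667.
At P = 87, buyers demand (126 - 87)/2.5 = 15.6 while sellers would supply more, so the quantity traded is 15.6 at price 87.
PS goes from (1/2)(19.3333)(9.6667) = 93.4444 to 235.56 (computed as (87 - 68)(15.6) - (1/2)(0.5)(15.6)^2), a change of 142.1156.

142.12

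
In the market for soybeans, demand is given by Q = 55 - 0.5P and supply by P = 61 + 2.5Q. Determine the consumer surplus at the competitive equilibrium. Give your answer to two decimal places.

Rewriting demand in inverse form: P = 110 - 2Q.
Set 110 - 2Q = 61 + 2.5Q, which gives 49 = 4.5Q, so Q* = 10.8889 and P* = 110 - 2(10.8889) = 88.2222.
CS is the area between the demand curve and P* from 0 to Q*: (1/2)(10.8889)(21.7778) = 118.5679.

118.57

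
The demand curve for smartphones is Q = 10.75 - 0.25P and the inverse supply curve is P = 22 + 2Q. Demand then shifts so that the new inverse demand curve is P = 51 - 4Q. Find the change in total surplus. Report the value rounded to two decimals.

Rewriting demand in inverse form: P = 43 - 4Q.
Initial equilibrium: Q_0 = 3.5, P_0 = 29; CS_0 = (1/2)(3.5)(14) = 24.5, PS_0 = (1/2)(3.5)(7) = 12.25.
New equilibrium: 51 - 4Q = 22 + 2Q gives Q_1 = 4.8333, P_1 = 31.6667; CS_1 = 46.7222, PS_1 = 23.3611.
Change in total surplus = (46.7222 + 23.3611) - (24.5 + 12.25) = 33.3333.

33.33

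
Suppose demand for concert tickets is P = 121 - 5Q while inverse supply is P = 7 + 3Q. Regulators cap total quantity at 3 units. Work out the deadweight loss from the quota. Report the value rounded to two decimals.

506.25

Without the quota, 121 - 5Q = 7 + 3Q gives Q* = 14.25.
At Q = 3 the demand price is 121 - 5(3) = 106 and the supply price is 7 + 3(3) = 16.
DWL = (1/2)(gap between curves at 3) x (Q* - 3) = (1/2)(90)(11.25) = 506.25.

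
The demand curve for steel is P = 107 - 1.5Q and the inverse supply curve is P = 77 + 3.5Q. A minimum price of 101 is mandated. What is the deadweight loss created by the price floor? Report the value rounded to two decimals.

Free-market equilibrium: 107 - 1.5Q = 77 + 3.5Q gives Q* = 6, P* = 98.
At the floor price 101, quantity demanded is (107 - 101)/1.5 = 4; demand is the short side, so Q = 4 trades at P = 101.
The lost-trades triangle has base Q* - 4 = 2 and height equal to the gap between the curves at Q = 4, which is 101 - 91 = 10. DWL = (1/2)(2)(10) = 10.

10.00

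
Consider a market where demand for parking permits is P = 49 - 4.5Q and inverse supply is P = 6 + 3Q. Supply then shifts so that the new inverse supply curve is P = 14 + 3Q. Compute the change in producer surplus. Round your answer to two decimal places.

Initial equilibrium: Q_0 = 5.7333, P_0 = 23.2; CS_0 = (1/2)(5.7333)(25.8) = 73.96, PS_0 = (1/2)(5.7333)(17.2) = 49.3067.
New equilibrium: 49 - 4.5Q = 14 + 3Q gives Q_1 = 4.6667, P_1 = 28; CS_1 = 49, PS_1 = 32.6667.
Change in producer surplus = 32.6667 - 49.3067 = -16.64.

-16.64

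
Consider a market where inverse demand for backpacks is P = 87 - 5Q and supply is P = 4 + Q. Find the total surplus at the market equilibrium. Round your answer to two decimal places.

Setting demand equal to supply, 83 = 6Q, so Q* = 13.8333 and P* = 17.8333.
CS = (1/2)(13.8333)(69.1667) = 478.4028 and PS = (1/2)(13.8333)(13.8333) = 95.6806, so total surplus = 574.0833.

574.08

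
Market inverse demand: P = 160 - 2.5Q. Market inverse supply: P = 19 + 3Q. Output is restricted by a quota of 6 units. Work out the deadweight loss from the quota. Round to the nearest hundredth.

Unrestricted equilibrium: Q* = (160 - 19)/(2.5 + 3) = 25.6364.
At Q = 6 the demand price is 160 - 2.5(6) = 145 and the supply price is 19 + 3(6) = 37.
DWL = (1/2)(gap between curves at 6) x (Q* - 6) = (1/2)(108)(19.6364) = 1060.3636.

1060.36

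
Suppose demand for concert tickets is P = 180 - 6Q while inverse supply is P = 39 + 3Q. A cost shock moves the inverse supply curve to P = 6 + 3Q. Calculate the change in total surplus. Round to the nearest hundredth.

Initial equilibrium: Q_0 = 15.6667, P_0 = 86; CS_0 = (1/2)(15.6667)(94) = 736.3333, PS_0 = (1/2)(15.6667)(47) = 368.1667.
New equilibrium: 180 - 6Q = 6 + 3Q gives Q_1 = 19.3333, P_1 = 64; CS_1 = 1121.3333, PS_1 = 560.6667.
Change in total surplus = (1121.3333 + 560.6667) - (736.3333 + 368.1667) = 577.5.

577.50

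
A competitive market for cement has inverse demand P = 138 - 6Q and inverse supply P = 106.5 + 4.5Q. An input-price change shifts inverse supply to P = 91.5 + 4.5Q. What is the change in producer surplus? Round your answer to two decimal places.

23.88

Initial equilibrium: Q_0 = 3, P_0 = 120; CS_0 = (1/2)(3)(18) = 27, PS_0 = (1/2)(3)(13.5) = 20.25.
New equilibrium: 138 - 6Q = 91.5 + 4.5Q gives Q_1 = 4.4286, P_1 = 111.4286; CS_1 = 58.8367, PS_1 = 44.1276.
Change in producer surplus = 44.1276 - 20.25 = 23.8776.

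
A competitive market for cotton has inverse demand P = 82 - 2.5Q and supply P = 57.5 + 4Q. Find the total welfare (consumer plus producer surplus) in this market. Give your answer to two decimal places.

46.17

Set 82 - 2.5Q = 57.5 + 4Q, which gives 24.5 = 6.5Q, so Q* = 3.7692 and P* = 82 - 2.5(3.7692) = 72.5769.
Total surplus is the full triangle between the curves from 0 to Q*: (1/2)(3.7692)(82 - 57.5) = 46.1731.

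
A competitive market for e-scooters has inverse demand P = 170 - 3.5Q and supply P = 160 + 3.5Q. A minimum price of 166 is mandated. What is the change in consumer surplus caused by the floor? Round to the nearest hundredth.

-1.29

Free-market equilibrium: 170 - 3.5Q = 160 + 3.5Q gives Q* = 1.4286, P* = 165.
At P = 166, buyers demand (170 - 166)/3.5 = 1.1429 while sellers would supply more, so the quantity traded is 1.1429 at price 166.
CS goes from (1/2)(1.4286)(5) = 3.5714 to 2.2857 (computed as (170 - 166)(1.1429) - (1/2)(3.5)(1.1429)^2), a change of -1.2857.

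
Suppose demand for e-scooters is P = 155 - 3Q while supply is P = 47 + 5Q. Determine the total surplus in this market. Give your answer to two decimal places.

Set 155 - 3Q = 47 + 5Q, which gives 108 = 8Q, so Q* = 13.5 and P* = 155 - 3(13.5) = 114.5.
Total surplus is the full triangle between the curves from 0 to Q*: (1/2)(13.5)(155 - 47) = 729.

729.00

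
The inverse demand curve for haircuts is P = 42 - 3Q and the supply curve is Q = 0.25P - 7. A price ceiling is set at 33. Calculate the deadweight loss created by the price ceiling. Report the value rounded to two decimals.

Rewriting supply in inverse form: P = 28 + 4Q.
Without the control, 42 - 3Q = 28 + 4Q so Q* = 2 and P* = 36.
At the ceiling price 33, quantity supplied is (33 - 28)/4 = 1.25; supply is the short side, so Q = 1.25 trades at P = 33.
The lost-trades triangle has base Q* - 1.25 = 0.75 and height equal to the gap between the curves at Q = 1.25, which is 38.25 - 33 = 5.25. DWL = (1/2)(0.75)(5.25) = 1.9688.

1.97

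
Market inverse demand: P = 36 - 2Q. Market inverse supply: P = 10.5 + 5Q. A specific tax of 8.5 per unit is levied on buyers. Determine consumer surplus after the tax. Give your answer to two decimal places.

5.90

Without the tax, 36 - 2Q = 10.5 + 5Q so Q* = 3.6429 and P* = 28.7143.
A tax on buyers shifts demand down by 8.5: (36 - 8.5) - 2Q = 10.5 + 5Q, so Q_t = 2.4286. Buyers pay P_b = 31.1429; sellers receive P_s = P_b - 8.5 = 22.6429.
CS = (1/2)(Q_t)(36 - P_b) = (1/2)(2.4286)(4.8571) = 5.898.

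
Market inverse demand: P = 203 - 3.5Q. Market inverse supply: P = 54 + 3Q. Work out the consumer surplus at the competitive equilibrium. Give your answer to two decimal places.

Setting demand equal to supply, 149 = 6.5Q, so Q* = 22.9231 and P* = 122.7692.
The demand choke price is 203, so CS = (1/2)(Q*)(203 - P*) = (1/2)(22.9231)(80.2308) = 919.568.

919.57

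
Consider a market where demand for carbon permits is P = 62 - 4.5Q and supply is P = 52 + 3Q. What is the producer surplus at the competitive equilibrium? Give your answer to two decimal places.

Set 62 - 4.5Q = 52 + 3Q, which gives 10 = 7.5Q, so Q* = 1.3333 and P* = 62 - 4.5(1.3333) = 56.
PS is the area between P* and the supply curve from 0 to Q*: (1/2)(1.3333)(4) = 2.6667.

2.67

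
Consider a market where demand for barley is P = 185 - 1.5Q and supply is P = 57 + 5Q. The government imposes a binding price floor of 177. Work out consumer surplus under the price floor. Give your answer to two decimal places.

21.33

Without the control, 185 - 1.5Q = 57 + 5Q so Q* = 19.6923 and P* = 155.4615.
At P = 177, buyers demand (185 - 177)/1.5 = 5.3333 while sellers would supply more, so the quantity traded is 5.3333 at price 177.
CS is the triangle under demand above 177: (1/2)(5.3333)(185 - 177) = 21.3333.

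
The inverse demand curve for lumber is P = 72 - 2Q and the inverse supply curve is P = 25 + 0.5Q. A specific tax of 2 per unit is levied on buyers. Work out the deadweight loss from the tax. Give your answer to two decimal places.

0.80

Without the tax, 72 - 2Q = 25 + 0.5Q so Q* = 18.8 and P* = 34.4.
With the tax, buyers' net willingness to pay falls by 2: (72 - 2) - 2Q = 25 + 0.5Q, so Q_t = 18. Buyers pay P_b = 36; sellers receive P_s = P_b - 2 = 34.
Deadweight loss is the triangle between the curves from Q_t to Q*: (1/2)(18.8 - 18)(2) = 0.8.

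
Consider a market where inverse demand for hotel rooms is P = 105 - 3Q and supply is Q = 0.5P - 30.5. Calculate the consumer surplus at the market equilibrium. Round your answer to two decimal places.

116.16

Rewriting supply in inverse form: P = 61 + 2Q.
Setting demand equal to supply, 44 = 5Q, so Q* = 8.8 and P* = 78.6.
Consumer surplus is the triangle under demand above P*: (1/2)(8.8)(105 - 78.6) = (1/2)(8.8)(26.4) = 116.16.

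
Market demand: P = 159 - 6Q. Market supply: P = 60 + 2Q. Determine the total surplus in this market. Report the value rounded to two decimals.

612.56

Set 159 - 6Q = 60 + 2Q, which gives 99 = 8Q, so Q* = 12.375 and P* = 159 - 6(12.375) = 84.75.
Total surplus is the full triangle between the curves from 0 to Q*: (1/2)(12.375)(159 - 60) = 612.5625.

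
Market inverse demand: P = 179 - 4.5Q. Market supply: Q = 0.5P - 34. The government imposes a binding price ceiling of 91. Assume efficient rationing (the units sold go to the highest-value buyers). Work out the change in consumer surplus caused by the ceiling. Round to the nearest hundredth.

58.29

Rewriting supply in inverse form: P = 68 + 2Q.
Free-market equilibrium: 179 - 4.5Q = 68 + 2Q gives Q* = 17.0769, P* = 102.1538.
At the ceiling price 91, quantity supplied is (91 - 68)/2 = 11.5; supply is the short side, so Q = 11.5 trades at P = 91.
CS goes from (1/2)(17.0769)(76.8462) = 656.1479 to 714.4375 (computed as (179 - 91)(11.5) - (1/2)(4.5)(11.5)^2), a change of 58.2896.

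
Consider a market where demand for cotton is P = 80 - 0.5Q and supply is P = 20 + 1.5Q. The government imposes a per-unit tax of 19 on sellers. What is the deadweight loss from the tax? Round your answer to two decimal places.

90.25

Pre-tax equilibrium: 80 - 0.5Q = 20 + 1.5Q gives Q* = 30, P* = 65.
With the tax, sellers need 19 more per unit: 80 - 0.5Q = 20 + 1.5Q + 19, so Q_t = 20.5. Buyers pay P_b = 69.75; sellers receive P_s = P_b - 19 = 50.75.
The welfare triangle lost has base Q* - Q_t = 9.5 and height t = 19, so DWL = (1/2)(9.5)(19) = 90.25.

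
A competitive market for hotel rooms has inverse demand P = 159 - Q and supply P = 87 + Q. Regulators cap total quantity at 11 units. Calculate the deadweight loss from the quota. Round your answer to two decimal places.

625.00

Unrestricted equilibrium: Q* = (159 - 87)/(1 + 1) = 36.
At Q = 11 the demand price is 159 - (11) = 148 and the supply price is 87 + (11) = 98.
Deadweight loss is the triangle between the curves from 11 to 36: (1/2)(148 - 98)(36 - 11) = 625.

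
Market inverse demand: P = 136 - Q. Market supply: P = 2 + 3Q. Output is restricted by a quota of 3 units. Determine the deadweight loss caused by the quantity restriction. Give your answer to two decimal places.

Unrestricted equilibrium: Q* = (136 - 2)/(1 + 3) = 33.5.
At Q = 3 the demand price is 136 - (3) = 133 and the supply price is 2 + 3(3) = 11.
Deadweight loss is the triangle between the curves from 3 to 33.5: (1/2)(133 - 11)(33.5 - 3) = 1860.5.

1860.50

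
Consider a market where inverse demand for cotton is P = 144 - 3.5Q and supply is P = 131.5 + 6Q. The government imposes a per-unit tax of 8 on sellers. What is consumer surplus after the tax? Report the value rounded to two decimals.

0.39

Without the tax, 144 - 3.5Q = 131.5 + 6Q so Q* = 1.3158 and P* = 139.3947.
A tax on sellers shifts supply up by 8: 144 - 3.5Q = 131.5 + 6Q + 8, so Q_t = 0.4737. Buyers pay P_b = 142.3421; sellers receive P_s = P_b - 8 = 134.3421.
CS = (1/2)(Q_t)(144 - P_b) = (1/2)(0.4737)(1.6579) = 0.3927.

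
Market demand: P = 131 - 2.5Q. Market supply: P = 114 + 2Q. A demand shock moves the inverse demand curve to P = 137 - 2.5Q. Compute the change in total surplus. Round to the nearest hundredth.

26.67

Initial equilibrium: Q_0 = 3.7778, P_0 = 121.5556; CS_0 = (1/2)(3.7778)(9.4444) = 17.8395, PS_0 = (1/2)(3.7778)(7.5556) = 14.2716.
New equilibrium: 137 - 2.5Q = 114 + 2Q gives Q_1 = 5.1111, P_1 = 124.2222; CS_1 = 32.6543, PS_1 = 26.1235.
Change in total surplus = (32.6543 + 26.1235) - (17.8395 + 14.2716) = 26.6667.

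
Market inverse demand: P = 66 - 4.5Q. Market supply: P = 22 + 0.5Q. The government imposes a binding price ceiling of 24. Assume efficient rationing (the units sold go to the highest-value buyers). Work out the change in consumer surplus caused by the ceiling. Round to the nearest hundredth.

-42.24

Without the control, 66 - 4.5Q = 22 + 0.5Q so Q* = 8.8 and P* = 26.4.
At P = 24, sellers supply (24 - 22)/0.5 = 4 while buyers want more, so the quantity traded is 4 at price 24.
CS goes from (1/2)(8.8)(39.6) = 174.24 to 132 (computed as (66 - 24)(4) - (1/2)(4.5)(4)^2), a change of -42.24.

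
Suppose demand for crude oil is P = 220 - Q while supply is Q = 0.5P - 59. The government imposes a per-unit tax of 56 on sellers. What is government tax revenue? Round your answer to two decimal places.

858.67

Rewriting supply in inverse form: P = 118 + 2Q.
Pre-tax equilibrium: 220 - Q = 118 + 2Q gives Q* = 34, P* = 186.
A tax on sellers shifts supply up by 56: 220 - Q = 118 + 2Q + 56, so Q_t = 15.3333. Buyers pay P_b = 204.6667; sellers receive P_s = P_b - 56 = 148.6667.
Tax revenue = t x Q_t = 56 x 15.3333 = 858.6667.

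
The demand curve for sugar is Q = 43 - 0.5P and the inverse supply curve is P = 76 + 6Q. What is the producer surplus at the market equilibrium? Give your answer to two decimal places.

4.69

Rewriting demand in inverse form: P = 86 - 2Q.
Set 86 - 2Q = 76 + 6Q, which gives 10 = 8Q, so Q* = 1.25 and P* = 86 - 2(1.25) = 83.5.
PS is the area between P* and the supply curve from 0 to Q*: (1/2)(1.25)(7.5) = 4.6875.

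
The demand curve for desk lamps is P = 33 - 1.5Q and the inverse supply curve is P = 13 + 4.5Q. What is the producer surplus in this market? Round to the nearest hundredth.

25.00

Equilibrium: 33 - 1.5Q = 13 + 4.5Q, so Q* = 3.3333 and P* = 28.
The supply curve's price intercept is 13, so PS = (1/2)(Q*)(P* - 13) = (1/2)(3.3333)(15) = 25.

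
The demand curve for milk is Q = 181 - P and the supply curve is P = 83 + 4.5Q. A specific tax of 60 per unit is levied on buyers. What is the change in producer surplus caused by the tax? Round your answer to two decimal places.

-606.94

Rewriting demand in inverse form: P = 181 - Q.
Without the tax, 181 - Q = 83 + 4.5Q so Q* = 17.8182 and P* = 163.1818.
With the tax, buyers' net willingness to pay falls by 60: (181 - 60) - Q = 83 + 4.5Q, so Q_t = 6.9091. Buyers pay P_b = 174.0909; sellers receive P_s = P_b - 60 = 114.0909.
Producers lose the trapezoid between P_s and P* out to Q_t plus the triangle from Q_t to Q*: change in PS = 107.405 - 714.3471 = -606.9421.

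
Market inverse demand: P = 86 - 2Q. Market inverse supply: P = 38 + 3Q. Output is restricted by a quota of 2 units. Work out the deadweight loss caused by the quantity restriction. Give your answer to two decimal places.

Unrestricted equilibrium: Q* = (86 - 38)/(2 + 3) = 9.6.
At Q = 2 the demand price is 86 - 2(2) = 82 and the supply price is 38 + 3(2) = 44.
DWL = (1/2)(gap between curves at 2) x (Q* - 2) = (1/2)(38)(7.6) = 144.4.

144.40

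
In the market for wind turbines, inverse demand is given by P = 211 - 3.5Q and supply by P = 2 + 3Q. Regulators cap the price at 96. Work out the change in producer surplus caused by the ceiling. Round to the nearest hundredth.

Without the control, 211 - 3.5Q = 2 + 3Q so Q* = 32.1538 and P* = 98.4615.
At P = 96, sellers supply (96 - 2)/3 = 31.3333 while buyers want more, so the quantity traded is 31.3333 at price 96.
PS goes from (1/2)(32.1538)(96.4615) = 1550.8047 to 1472.6667 (computed as (96 - 2)(31.3333) - (1/2)(3)(31.3333)^2), a change of -78.1381.

-78.14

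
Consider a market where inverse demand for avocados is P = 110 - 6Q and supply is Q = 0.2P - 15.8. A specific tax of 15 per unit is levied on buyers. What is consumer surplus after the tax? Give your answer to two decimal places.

6.35

Rewriting supply in inverse form: P = 79 + 5Q.
Without the tax, 110 - 6Q = 79 + 5Q so Q* = 2.8182 and P* = 93.0909.
A tax on buyers shifts demand down by 15: (110 - 15) - 6Q = 79 + 5Q, so Q_t = 1.4545. Buyers pay P_b = 101.2727; sellers receive P_s = P_b - 15 = 86.2727.
CS = (1/2)(Q_t)(110 - P_b) = (1/2)(1.4545)(8.7273) = 6.3471.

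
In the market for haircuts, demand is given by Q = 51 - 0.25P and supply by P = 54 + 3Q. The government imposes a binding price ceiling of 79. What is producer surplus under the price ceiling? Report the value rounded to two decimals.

Rewriting demand in inverse form: P = 204 - 4Q.
Without the control, 204 - 4Q = 54 + 3Q so Q* = 21.4286 and P* = 118.2857.
At the ceiling price 79, quantity supplied is (79 - 54)/3 = 8.3333; supply is the short side, so Q = 8.3333 trades at P = 79.
PS is the triangle above supply below 79: (1/2)(8.3333)(79 - 54) = 104.1667.

104.17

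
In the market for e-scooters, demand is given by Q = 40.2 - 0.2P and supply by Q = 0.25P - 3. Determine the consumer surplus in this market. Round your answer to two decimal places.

1102.50

Rewriting demand in inverse form: P = 201 - 5Q.
Rewriting supply in inverse form: P = 12 + 4Q.
Equilibrium: 201 - 5Q = 12 + 4Q, so Q* = 21 and P* = 96.
CS is the area between the demand curve and P* from 0 to Q*: (1/2)(21)(105) = 1102.5.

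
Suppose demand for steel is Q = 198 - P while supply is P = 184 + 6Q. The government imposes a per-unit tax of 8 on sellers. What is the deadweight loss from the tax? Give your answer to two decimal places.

Rewriting demand in inverse form: P = 198 - Q.
Pre-tax equilibrium: 198 - Q = 184 + 6Q gives Q* = 2, P* = 196.
With the tax, sellers need 8 more per unit: 198 - Q = 184 + 6Q + 8, so Q_t = 0.8571. Buyers pay P_b = 197.1429; sellers receive P_s = P_b - 8 = 189.1429.
The welfare triangle lost has base Q* - Q_t = 1.1429 and height t = 8, so DWL = (1/2)(1.1429)(8) = 4.5714.

4.57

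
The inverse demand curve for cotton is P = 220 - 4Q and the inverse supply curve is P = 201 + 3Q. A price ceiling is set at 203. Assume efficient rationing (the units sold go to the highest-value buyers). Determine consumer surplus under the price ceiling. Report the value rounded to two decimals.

10.44

Free-market equilibrium: 220 - 4Q = 201 + 3Q gives Q* = 2.7143, P* = 209.1429.
At P = 203, sellers supply (203 - 201)/3 = 0.6667 while buyers want more, so the quantity traded is 0.6667 at price 203.
The demand price at Q = 0.6667 is 217.3333. CS is the trapezoid between demand and 203 over [0, 0.6667]: (1/2)[(220 - 203) + (217.3333 - 203)](0.6667) = 10.4444.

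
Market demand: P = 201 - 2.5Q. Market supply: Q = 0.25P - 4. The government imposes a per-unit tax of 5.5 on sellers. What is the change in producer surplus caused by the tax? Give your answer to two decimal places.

-94.90

Rewriting supply in inverse form: P = 16 + 4Q.
Without the tax, 201 - 2.5Q = 16 + 4Q so Q* = 28.4615 and P* = 129.8462.
A tax on sellers shifts supply up by 5.5: 201 - 2.5Q = 16 + 4Q + 5.5, so Q_t = 27.6154. Buyers pay P_b = 131.9615; sellers receive P_s = P_b - 5.5 = 126.4615.
PS falls from (1/2)(28.4615)(113.8462) = 1620.1183 to (1/2)(27.6154)(110.4615) = 1525.2189, a change of -94.8994.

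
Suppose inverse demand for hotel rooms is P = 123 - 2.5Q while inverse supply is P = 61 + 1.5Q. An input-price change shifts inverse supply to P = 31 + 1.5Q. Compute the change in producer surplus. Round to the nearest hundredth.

216.56

Initial equilibrium: Q_0 = 15.5, P_0 = 84.25; CS_0 = (1/2)(15.5)(38.75) = 300.3125, PS_0 = (1/2)(15.5)(23.25) = 180.1875.
New equilibrium: 123 - 2.5Q = 31 + 1.5Q gives Q_1 = 23, P_1 = 65.5; CS_1 = 661.25, PS_1 = 396.75.
Change in producer surplus = 396.75 - 180.1875 = 216.5625.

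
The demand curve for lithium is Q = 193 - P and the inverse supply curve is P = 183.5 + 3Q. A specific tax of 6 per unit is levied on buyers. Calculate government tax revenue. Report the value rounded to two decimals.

5.25

Rewriting demand in inverse form: P = 193 - Q.
Without the tax, 193 - Q = 183.5 + 3Q so Q* = 2.375 and P* = 190.625.
With the tax, buyers' net willingness to pay falls by 6: (193 - 6) - Q = 183.5 + 3Q, so Q_t = 0.875. Buyers pay P_b = 192.125; sellers receive P_s = P_b - 6 = 186.125.
Revenue is the tax times quantity traded: 6 x 0.875 = 5.25.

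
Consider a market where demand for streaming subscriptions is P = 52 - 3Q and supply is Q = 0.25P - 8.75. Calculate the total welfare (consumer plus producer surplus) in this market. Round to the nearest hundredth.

Rewriting supply in inverse form: P = 35 + 4Q.
Setting demand equal to supply, 17 = 7Q, so Q* = 2.4286 and P* = 44.7143.
Total surplus is the full triangle between the curves from 0 to Q*: (1/2)(2.4286)(52 - 35) = 20.6429.

20.64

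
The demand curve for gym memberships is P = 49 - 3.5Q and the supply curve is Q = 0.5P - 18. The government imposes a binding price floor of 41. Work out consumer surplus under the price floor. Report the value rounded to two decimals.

9.14

Rewriting supply in inverse form: P = 36 + 2Q.
Free-market equilibrium: 49 - 3.5Q = 36 + 2Q gives Q* = 2.3636, P* = 40.7273.
At P = 41, buyers demand (49 - 41)/3.5 = 2.2857 while sellers would supply more, so the quantity traded is 2.2857 at price 41.
CS is the triangle under demand above 41: (1/2)(2.2857)(49 - 41) = 9.1429.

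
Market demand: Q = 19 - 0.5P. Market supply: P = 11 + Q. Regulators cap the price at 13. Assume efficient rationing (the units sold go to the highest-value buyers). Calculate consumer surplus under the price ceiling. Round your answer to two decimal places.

Rewriting demand in inverse form: P = 38 - 2Q.
Without the control, 38 - 2Q = 11 + Q so Q* = 9 and P* = 20.
At the ceiling price 13, quantity supplied is (13 - 11)/1 = 2; supply is the short side, so Q = 2 trades at P = 13.
The demand price at Q = 2 is 34. CS is the trapezoid between demand and 13 over [0, 2]: (1/2)[(38 - 13) + (34 - 13)](2) = 46.

46.00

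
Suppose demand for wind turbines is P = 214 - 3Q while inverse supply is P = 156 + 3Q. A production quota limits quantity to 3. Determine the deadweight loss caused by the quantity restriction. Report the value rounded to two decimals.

Without the quota, 214 - 3Q = 156 + 3Q gives Q* = 9.6667.
At Q = 3 the demand price is 214 - 3(3) = 205 and the supply price is 156 + 3(3) = 165.
Deadweight loss is the triangle between the curves from 3 to 9.6667: (1/2)(205 - 165)(9.6667 - 3) = 133.3333.

133.33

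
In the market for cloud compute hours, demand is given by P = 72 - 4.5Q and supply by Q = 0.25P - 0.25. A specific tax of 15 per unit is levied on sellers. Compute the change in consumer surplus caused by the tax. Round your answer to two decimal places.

Rewriting supply in inverse form: P = 1 + 4Q.
Without the tax, 72 - 4.5Q = 1 + 4Q so Q* = 8.3529 and P* = 34.4118.
A tax on sellers shifts supply up by 15: 72 - 4.5Q = 1 + 4Q + 15, so Q_t = 6.5882. Buyers pay P_b = 42.3529; sellers receive P_s = P_b - 15 = 27.3529.
Consumers lose the trapezoid between P* and P_b out to Q_t plus the triangle from Q_t to Q*: change in CS = 97.6609 - 156.9862 = -59.3253.

-59.33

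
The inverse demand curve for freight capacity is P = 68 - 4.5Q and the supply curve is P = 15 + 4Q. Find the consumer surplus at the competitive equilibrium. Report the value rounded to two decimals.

87.48

Set 68 - 4.5Q = 15 + 4Q, which gives 53 = 8.5Q, so Q* = 6.2353 and P* = 68 - 4.5(6.2353) = 39.9412.
The demand choke price is 68, so CS = (1/2)(Q*)(68 - P*) = (1/2)(6.2353)(28.0588) = 87.4775.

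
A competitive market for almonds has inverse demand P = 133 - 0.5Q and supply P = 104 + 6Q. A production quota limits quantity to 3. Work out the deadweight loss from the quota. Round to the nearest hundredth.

6.94

Unrestricted equilibrium: Q* = (133 - 104)/(0.5 + 6) = 4.4615.
At Q = 3 the demand price is 133 - 0.5(3) = 131.5 and the supply price is 104 + 6(3) = 122.
DWL = (1/2)(gap between curves at 3) x (Q* - 3) = (1/2)(9.5)(1.4615) = 6.9423.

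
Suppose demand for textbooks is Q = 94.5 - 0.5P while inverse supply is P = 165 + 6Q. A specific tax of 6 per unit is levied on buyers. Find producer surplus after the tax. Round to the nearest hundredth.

15.19

Rewriting demand in inverse form: P = 189 - 2Q.
Pre-tax equilibrium: 189 - 2Q = 165 + 6Q gives Q* = 3, P* = 183.
A tax on buyers shifts demand down by 6: (189 - 6) - 2Q = 165 + 6Q, so Q_t = 2.25. Buyers pay P_b = 184.5; sellers receive P_s = P_b - 6 = 178.5.
Producer surplus is the triangle above supply below P_s: (1/2)(2.25)(178.5 - 165) = 15.1875.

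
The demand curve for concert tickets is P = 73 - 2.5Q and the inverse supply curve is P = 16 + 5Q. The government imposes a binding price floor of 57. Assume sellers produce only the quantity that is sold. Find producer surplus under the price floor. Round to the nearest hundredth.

Without the control, 73 - 2.5Q = 16 + 5Q so Q* = 7.6 and P* = 54.
At P = 57, buyers demand (73 - 57)/2.5 = 6.4 while sellers would supply more, so the quantity traded is 6.4 at price 57.
The supply price at Q = 6.4 is 48. PS is the trapezoid between 57 and supply over [0, 6.4]: (1/2)[(57 - 16) + (57 - 48)](6.4) = 160.

160.00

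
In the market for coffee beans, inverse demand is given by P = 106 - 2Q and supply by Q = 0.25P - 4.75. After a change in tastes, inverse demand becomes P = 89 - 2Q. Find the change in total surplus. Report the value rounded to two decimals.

-222.42

Rewriting supply in inverse form: P = 19 + 4Q.
Initial equilibrium: Q_0 = 14.5, P_0 = 77; CS_0 = (1/2)(14.5)(29) = 210.25, PS_0 = (1/2)(14.5)(58) = 420.5.
New equilibrium: 89 - 2Q = 19 + 4Q gives Q_1 = 11.6667, P_1 = 65.6667; CS_1 = 136.1111, PS_1 = 272.2222.
Change in total surplus = (136.1111 + 272.2222) - (210.25 + 420.5) = -222.4167.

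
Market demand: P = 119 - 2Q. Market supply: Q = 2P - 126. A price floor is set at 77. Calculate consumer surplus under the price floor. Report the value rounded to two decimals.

Rewriting supply in inverse form: P = 63 + 0.5Q.
Free-market equilibrium: 119 - 2Q = 63 + 0.5Q gives Q* = 22.4, P* = 74.2.
At the floor price 77, quantity demanded is (119 - 77)/2 = 21; demand is the short side, so Q = 21 trades at P = 77.
CS is the triangle under demand above 77: (1/2)(21)(119 - 77) = 441.

441.00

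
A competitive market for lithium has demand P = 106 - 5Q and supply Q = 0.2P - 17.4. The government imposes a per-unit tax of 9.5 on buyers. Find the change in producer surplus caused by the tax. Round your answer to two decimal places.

-6.77

Rewriting supply in inverse form: P = 87 + 5Q.
Without the tax, 106 - 5Q = 87 + 5Q so Q* = 1.9 and P* = 96.5.
A tax on buyers shifts demand down by 9.5: (106 - 9.5) - 5Q = 87 + 5Q, so Q_t = 0.95. Buyers pay P_b = 101.25; sellers receive P_s = P_b - 9.5 = 91.75.
PS falls from (1/2)(1.9)(9.5) = 9.025 to (1/2)(0.95)(4.75) = 2.2563, a change of -6.7687.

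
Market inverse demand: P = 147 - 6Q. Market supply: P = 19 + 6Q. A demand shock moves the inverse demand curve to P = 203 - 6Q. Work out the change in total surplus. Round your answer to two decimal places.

728.00

Initial equilibrium: Q_0 = 10.6667, P_0 = 83; CS_0 = (1/2)(10.6667)(64) = 341.3333, PS_0 = (1/2)(10.6667)(64) = 341.3333.
New equilibrium: 203 - 6Q = 19 + 6Q gives Q_1 = 15.3333, P_1 = 111; CS_1 = 705.3333, PS_1 = 705.3333.
Change in total surplus = (705.3333 + 705.3333) - (341.3333 + 341.3333) = 728.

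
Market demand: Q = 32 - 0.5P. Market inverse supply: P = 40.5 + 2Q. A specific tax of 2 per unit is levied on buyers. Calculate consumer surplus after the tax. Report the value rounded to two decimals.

Rewriting demand in inverse form: P = 64 - 2Q.
Without the tax, 64 - 2Q = 40.5 + 2Q so Q* = 5.875 and P* = 52.25.
A tax on buyers shifts demand down by 2: (64 - 2) - 2Q = 40.5 + 2Q, so Q_t = 5.375. Buyers pay P_b = 53.25; sellers receive P_s = P_b - 2 = 51.25.
CS = (1/2)(Q_t)(64 - P_b) = (1/2)(5.375)(10.75) = 28.8906.

28.89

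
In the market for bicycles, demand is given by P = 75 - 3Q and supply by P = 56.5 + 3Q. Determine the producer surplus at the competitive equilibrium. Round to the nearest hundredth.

Setting demand equal to supply, 18.5 = 6Q, so Q* = 3.0833 and P* = 65.75.
The supply curve's price intercept is 56.5, so PS = (1/2)(Q*)(P* - 56.5) = (1/2)(3.0833)(9.25) = 14.2604.

14.26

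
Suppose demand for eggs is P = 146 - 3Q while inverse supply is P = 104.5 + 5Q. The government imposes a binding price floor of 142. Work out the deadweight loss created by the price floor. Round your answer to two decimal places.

59.42

Free-market equilibrium: 146 - 3Q = 104.5 + 5Q gives Q* = 5.1875, P* = 130.4375.
At P = 142, buyers demand (146 - 142)/3 = 1.3333 while sellers would supply more, so the quantity traded is 1.3333 at price 142.
At Q = 1.3333 the demand price is 142 and the supply price is 111.1667. Deadweight loss is the triangle between the curves from 1.3333 to 5.1875: (1/2)(142 - 111.1667)(5.1875 - 1.3333) = 59.4184.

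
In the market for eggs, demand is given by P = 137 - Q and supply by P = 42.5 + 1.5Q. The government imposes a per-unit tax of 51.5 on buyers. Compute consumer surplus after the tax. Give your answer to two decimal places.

Without the tax, 137 - Q = 42.5 + 1.5Q so Q* = 37.8 and P* = 99.2.
A tax on buyers shifts demand down by 51.5: (137 - 51.5) - Q = 42.5 + 1.5Q, so Q_t = 17.2. Buyers pay P_b = 119.8; sellers receive P_s = P_b - 51.5 = 68.3.
Consumer surplus is the triangle under demand above P_b: (1/2)(17.2)(137 - 119.8) = 147.92.

147.92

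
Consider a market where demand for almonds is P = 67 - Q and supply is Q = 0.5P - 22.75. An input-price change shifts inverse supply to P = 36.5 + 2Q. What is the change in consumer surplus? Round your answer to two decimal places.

Rewriting supply in inverse form: P = 45.5 + 2Q.
Initial equilibrium: Q_0 = 7.1667, P_0 = 59.8333; CS_0 = (1/2)(7.1667)(7.1667) = 25.6806, PS_0 = (1/2)(7.1667)(14.3333) = 51.3611.
New equilibrium: 67 - Q = 36.5 + 2Q gives Q_1 = 10.1667, P_1 = 56.8333; CS_1 = 51.6806, PS_1 = 103.3611.
Change in consumer surplus = 51.6806 - 25.6806 = 26.

26.00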